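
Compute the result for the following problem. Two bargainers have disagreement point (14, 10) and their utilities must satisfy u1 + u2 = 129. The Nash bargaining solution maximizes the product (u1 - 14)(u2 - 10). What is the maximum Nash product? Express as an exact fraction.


Step 1: The Nash solution splits surplus symmetrically above the disagreement point
Step 2: u1 = (total + d1 - d2)/2 = (129 + 14 - 10)/2 = 133/2
Step 3: u2 = (total - d1 + d2)/2 = (129 - 14 + 10)/2 = 125/2
Step 4: Nash product = (133/2 - 14) * (125/2 - 10)
Step 5: = 105/2 * 105/2 = 11025/4

11025/4


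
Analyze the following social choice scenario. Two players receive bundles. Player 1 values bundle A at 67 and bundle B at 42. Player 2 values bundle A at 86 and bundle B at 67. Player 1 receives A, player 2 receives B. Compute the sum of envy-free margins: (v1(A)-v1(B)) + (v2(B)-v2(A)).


Step 1: Player 1's margin = v1(A) - v1(B) = 67 - 42 = 25
Step 2: Player 2's margin = v2(B) - v2(A) = 67 - 86 = -19
Step 3: Total margin = 25 + -19 = 6

6


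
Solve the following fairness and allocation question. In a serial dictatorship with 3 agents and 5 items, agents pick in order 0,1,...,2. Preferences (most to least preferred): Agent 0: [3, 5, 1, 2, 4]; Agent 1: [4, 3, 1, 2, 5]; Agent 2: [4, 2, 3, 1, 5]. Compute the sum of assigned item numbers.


Step 1: Agent 0 picks item 3
Step 2: Agent 1 picks item 4
Step 3: Agent 2 picks item 2
Step 4: Sum = 3 + 4 + 2 = 9

9


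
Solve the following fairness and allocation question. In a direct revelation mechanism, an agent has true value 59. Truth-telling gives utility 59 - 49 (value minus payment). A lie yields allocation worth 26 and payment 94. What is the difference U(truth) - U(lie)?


Step 1: U(truth) = value - payment = 59 - 49 = 10
Step 2: U(lie) = allocation - payment = 26 - 94 = -68
Step 3: IC gap = 10 - (-68) = 78

78


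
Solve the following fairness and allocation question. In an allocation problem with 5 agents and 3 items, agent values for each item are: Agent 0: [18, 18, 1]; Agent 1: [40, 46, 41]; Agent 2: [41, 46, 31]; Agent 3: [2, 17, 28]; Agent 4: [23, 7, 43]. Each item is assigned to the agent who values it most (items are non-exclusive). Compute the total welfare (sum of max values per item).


Step 1: For each item, find the maximum value among all agents.
Step 2: Item 0 -> Agent 2 (value 41)
Step 3: Item 1 -> Agent 1 (value 46)
Step 4: Item 2 -> Agent 4 (value 43)
Step 5: Total welfare = 41 + 46 + 43 = 130

130


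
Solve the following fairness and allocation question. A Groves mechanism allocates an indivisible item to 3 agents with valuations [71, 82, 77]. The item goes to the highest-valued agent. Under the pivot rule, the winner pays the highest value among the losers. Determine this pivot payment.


Step 1: The efficient winner is agent 1 with value 82
Step 2: Other agents' values: [71, 77]
Step 3: Pivot payment = max(others) = 77
Step 4: The winner pays 77

77


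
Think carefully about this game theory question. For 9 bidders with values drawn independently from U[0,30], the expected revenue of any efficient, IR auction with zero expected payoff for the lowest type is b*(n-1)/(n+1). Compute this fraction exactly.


Step 1: By Revenue Equivalence, expected revenue = b*(n-1)/(n+1)
Step 2: Substituting n = 9, b = 30
Step 3: Revenue = 30*(9-1)/(9+1) = 30*8/10
Step 4: Revenue = 240/10 = 24

24


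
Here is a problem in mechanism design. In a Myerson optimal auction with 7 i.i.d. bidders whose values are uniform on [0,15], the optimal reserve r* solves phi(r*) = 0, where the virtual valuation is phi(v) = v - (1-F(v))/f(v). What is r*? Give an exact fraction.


Step 1: For U[0,15], F(v) = v/15 and f(v) = 1/15
Step 2: phi(v) = v - (1 - v/15)/(1/15) = v - (15 - v) = 2v - 15
Step 3: Set phi(r*) = 0: 2r* - 15 = 0
Step 4: r* = 15/2 (the number of bidders n = 7 does not enter)

15/2


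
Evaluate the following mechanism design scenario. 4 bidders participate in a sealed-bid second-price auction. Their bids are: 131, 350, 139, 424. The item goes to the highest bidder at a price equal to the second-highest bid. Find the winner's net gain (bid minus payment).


Step 1: Sort bids in descending order: 424, 350, 139, 131
Step 2: The winning bid is the highest: 424
Step 3: The payment equals the second-highest bid: 350
Step 4: Surplus = winner's bid - payment = 424 - 350 = 74

74


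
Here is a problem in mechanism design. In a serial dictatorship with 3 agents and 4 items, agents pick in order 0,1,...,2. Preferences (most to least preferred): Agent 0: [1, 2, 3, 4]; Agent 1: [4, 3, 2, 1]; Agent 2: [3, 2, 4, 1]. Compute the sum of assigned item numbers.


Step 1: Agent 0 picks item 1
Step 2: Agent 1 picks item 4
Step 3: Agent 2 picks item 3
Step 4: Sum = 1 + 4 + 3 = 8

8


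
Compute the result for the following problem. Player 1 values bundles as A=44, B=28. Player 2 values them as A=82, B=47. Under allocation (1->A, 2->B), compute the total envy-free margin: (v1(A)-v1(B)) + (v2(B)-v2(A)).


Step 1: Player 1's margin = v1(A) - v1(B) = 44 - 28 = 16
Step 2: Player 2's margin = v2(B) - v2(A) = 47 - 82 = -35
Step 3: Total margin = 16 + -35 = -19

-19


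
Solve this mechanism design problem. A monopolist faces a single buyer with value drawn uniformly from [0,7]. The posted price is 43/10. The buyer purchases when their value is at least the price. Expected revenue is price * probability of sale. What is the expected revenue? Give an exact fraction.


Step 1: Posted price r = 43/10, value support [0,7]
Step 2: P(v >= r) = (7 - 43/10)/7 = 27/70
Step 3: Expected revenue = r * P(v >= r) = 43/10 * 27/70
Step 4: Revenue = 1161/700

1161/700


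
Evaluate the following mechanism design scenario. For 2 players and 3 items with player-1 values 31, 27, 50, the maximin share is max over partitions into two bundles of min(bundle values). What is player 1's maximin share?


Step 1: Item values = 31, 27, 50
Step 2: Enumerate all 2-bundle partitions and take the smaller bundle:
  Partition 1: {31} vs {27,50} -> bundles 31, 77; min = 31
  Partition 2: {27} vs {31,50} -> bundles 27, 81; min = 27
  Partition 3: {50} vs {31,27} -> bundles 50, 58; min = 50
Step 3: MMS = max(31, 27, 50) = 50

50


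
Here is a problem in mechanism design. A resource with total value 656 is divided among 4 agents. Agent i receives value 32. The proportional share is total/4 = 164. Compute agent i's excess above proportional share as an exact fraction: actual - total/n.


Step 1: Proportional share = 656/4 = 164
Step 2: Agent's actual allocation = 32
Step 3: Excess = 32 - 164 = -132

-132


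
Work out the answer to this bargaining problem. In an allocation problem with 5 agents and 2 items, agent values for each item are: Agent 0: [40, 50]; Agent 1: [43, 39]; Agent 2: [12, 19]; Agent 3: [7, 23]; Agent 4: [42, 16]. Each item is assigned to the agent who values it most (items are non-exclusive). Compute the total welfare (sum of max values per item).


Step 1: For each item, find the maximum value among all agents.
Step 2: Item 0 -> Agent 1 (value 43)
Step 3: Item 1 -> Agent 0 (value 50)
Step 4: Total welfare = 43 + 50 = 93

93


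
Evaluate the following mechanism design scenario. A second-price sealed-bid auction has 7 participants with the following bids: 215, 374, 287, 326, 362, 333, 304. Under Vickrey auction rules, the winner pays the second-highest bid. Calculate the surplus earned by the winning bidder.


Step 1: Sort bids in descending order: 374, 362, 333, 326, 304, 287, 215
Step 2: The winning bid is the highest: 374
Step 3: The payment equals the second-highest bid: 362
Step 4: Surplus = winner's bid - payment = 374 - 362 = 12

12


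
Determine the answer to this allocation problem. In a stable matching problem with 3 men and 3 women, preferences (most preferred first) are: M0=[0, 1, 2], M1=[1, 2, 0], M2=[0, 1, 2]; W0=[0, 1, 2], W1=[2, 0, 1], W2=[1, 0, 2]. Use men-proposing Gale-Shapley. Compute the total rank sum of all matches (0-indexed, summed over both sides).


Step 1: Run Gale-Shapley (men propose, women hold best offer):
  M0 proposes to W0; she accepts
  M1 proposes to W1; she accepts
  M2 proposes to W0; rejected
  M2 proposes to W1; she switches from M1
  M1 proposes to W2; she accepts
Step 2: Final matching: W0-M0, W1-M2, W2-M1
Step 3: 0-indexed ranks (man's rank of his match, then woman's): 0 + 0 + 1 + 0 + 1 + 0
Step 4: Total rank sum = 2

2


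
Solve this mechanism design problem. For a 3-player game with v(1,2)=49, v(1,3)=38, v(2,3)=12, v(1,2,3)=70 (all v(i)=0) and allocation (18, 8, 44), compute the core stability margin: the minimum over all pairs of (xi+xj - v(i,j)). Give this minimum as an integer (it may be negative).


Step 1: Slack for coalition (1,2): x1+x2 - v12 = 26 - 49 = -23
Step 2: Slack for coalition (1,3): x1+x3 - v13 = 62 - 38 = 24
Step 3: Slack for coalition (2,3): x2+x3 - v23 = 52 - 12 = 40
Step 4: Minimum slack = min(-23, 24, 40) = -23, attained by (1,2); coalition (1,2) can block (slack < 0), so the allocation is not in the core

-23


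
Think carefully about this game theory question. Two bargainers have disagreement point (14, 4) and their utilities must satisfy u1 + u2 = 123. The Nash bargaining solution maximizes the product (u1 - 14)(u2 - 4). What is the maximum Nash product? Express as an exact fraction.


Step 1: The Nash solution splits surplus symmetrically above the disagreement point
Step 2: u1 = (total + d1 - d2)/2 = (123 + 14 - 4)/2 = 133/2
Step 3: u2 = (total - d1 + d2)/2 = (123 - 14 + 4)/2 = 113/2
Step 4: Nash product = (133/2 - 14) * (113/2 - 4)
Step 5: = 105/2 * 105/2 = 11025/4

11025/4


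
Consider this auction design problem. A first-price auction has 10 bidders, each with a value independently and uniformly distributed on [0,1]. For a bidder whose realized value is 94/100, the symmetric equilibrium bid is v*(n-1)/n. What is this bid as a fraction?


Step 1: The symmetric BNE bidding function is b(v) = v * (n-1) / n
Step 2: Substitute v = 47/50 and n = 10
Step 3: b = 47/50 * 9/10
Step 4: b = 423/500

423/500


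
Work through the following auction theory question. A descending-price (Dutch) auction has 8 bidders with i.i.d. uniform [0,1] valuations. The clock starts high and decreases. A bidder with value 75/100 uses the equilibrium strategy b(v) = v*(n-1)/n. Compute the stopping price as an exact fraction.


Step 1: Dutch auctions are strategically equivalent to first-price auctions
Step 2: The equilibrium bid is b(v) = v*(n-1)/n
Step 3: b = 3/4 * 7/8
Step 4: b = 21/32

21/32


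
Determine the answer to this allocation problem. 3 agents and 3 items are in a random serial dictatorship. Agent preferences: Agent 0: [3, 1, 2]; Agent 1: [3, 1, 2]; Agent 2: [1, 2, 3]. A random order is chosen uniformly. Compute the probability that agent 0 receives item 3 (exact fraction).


Step 1: Agent 0 wants item 3
Step 2: There are 6 possible orderings of agents
Step 3: In 3 orderings, agent 0 gets item 3
Step 4: Probability = 3/6 = 1/2

1/2


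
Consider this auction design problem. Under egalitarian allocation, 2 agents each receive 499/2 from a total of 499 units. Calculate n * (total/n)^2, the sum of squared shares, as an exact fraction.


Step 1: Each agent's share = 499/2
Step 2: Square of each share = (499/2)^2 = 249001/4
Step 3: Sum of squares = 2 * 249001/4 = 249001/2

249001/2


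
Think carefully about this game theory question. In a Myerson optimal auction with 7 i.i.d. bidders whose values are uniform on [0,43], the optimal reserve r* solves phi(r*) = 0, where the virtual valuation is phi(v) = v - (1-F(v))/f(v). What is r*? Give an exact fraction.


Step 1: For U[0,43], F(v) = v/43 and f(v) = 1/43
Step 2: phi(v) = v - (1 - v/43)/(1/43) = v - (43 - v) = 2v - 43
Step 3: Set phi(r*) = 0: 2r* - 43 = 0
Step 4: r* = 43/2 (the number of bidders n = 7 does not enter)

43/2


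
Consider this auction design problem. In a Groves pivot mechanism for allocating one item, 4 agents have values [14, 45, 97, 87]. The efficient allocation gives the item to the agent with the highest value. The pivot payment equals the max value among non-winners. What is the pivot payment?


Step 1: The efficient winner is agent 2 with value 97
Step 2: Other agents' values: [14, 45, 87]
Step 3: Pivot payment = max(others) = 87
Step 4: The winner pays 87

87


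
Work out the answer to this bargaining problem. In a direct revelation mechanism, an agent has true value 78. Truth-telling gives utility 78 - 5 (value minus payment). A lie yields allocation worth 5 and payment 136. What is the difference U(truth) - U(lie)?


Step 1: U(truth) = value - payment = 78 - 5 = 73
Step 2: U(lie) = allocation - payment = 5 - 136 = -131
Step 3: IC gap = 73 - (-131) = 204

204


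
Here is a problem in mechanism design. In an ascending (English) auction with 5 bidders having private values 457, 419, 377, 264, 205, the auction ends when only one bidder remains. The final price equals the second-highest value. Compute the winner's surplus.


Step 1: Identify the highest value: 457
Step 2: Identify the second-highest value: 419
Step 3: The final price = second-highest value = 419
Step 4: Surplus = 457 - 419 = 38

38


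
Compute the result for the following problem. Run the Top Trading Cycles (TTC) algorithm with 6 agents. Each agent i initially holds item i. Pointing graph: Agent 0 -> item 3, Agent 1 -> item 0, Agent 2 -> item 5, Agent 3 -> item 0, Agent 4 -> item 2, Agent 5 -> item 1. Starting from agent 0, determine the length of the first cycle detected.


Step 1: Trace the pointer graph from agent 0: 0 -> 3 -> 0
Step 2: A cycle is detected when we revisit agent 0
Step 3: The cycle is: 0 -> 3 -> 0
Step 4: Cycle length = 2

2


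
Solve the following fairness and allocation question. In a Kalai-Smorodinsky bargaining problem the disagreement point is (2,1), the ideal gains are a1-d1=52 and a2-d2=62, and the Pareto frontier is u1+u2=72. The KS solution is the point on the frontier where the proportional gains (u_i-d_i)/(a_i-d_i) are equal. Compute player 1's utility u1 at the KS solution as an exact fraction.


Step 1: At the KS point, (u1-d1)/r1 = (u2-d2)/r2 = t and u1+u2 = 72
Step 2: u1 = d1 + r1*t and u2 = d2 + r2*t, so (d1 + r1*t) + (d2 + r2*t) = 72
Step 3: t = (72 - 2 - 1)/(52 + 62) = 69/114 = 23/38
Step 4: u1 = d1 + r1*t = 2 + 52 * 23/38 = 636/19
Step 5: (Check: u2 = d2 + r2*t = 732/19; u1+u2 = 636/19 + 732/19 = 72, on the frontier.)

636/19


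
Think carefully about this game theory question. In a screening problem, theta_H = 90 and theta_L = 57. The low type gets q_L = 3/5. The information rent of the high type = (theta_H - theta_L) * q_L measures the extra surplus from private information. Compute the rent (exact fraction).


Step 1: theta_H - theta_L = 90 - 57 = 33
Step 2: Information rent = (theta_H - theta_L) * q_L
Step 3: = 33 * 3/5
Step 4: = 99/5

99/5


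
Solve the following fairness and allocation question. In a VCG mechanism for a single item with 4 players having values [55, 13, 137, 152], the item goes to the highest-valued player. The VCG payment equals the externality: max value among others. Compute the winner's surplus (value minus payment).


Step 1: The winner is the agent with the highest value: agent 3 with value 152
Step 2: Values of other agents: [55, 13, 137]
Step 3: VCG payment = max of others' values = 137
Step 4: Surplus = 152 - 137 = 15

15


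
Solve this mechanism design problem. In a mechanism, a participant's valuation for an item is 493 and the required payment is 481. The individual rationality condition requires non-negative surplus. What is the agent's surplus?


Step 1: Surplus = value - payment = 493 - 481 = 12
Step 2: IR is satisfied (surplus >= 0)

12


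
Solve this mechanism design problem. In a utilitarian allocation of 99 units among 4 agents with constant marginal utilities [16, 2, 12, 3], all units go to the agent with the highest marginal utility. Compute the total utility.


Step 1: The marginal utilities are [16, 2, 12, 3]
Step 2: The highest marginal utility is 16
Step 3: All 99 units go to that agent
Step 4: Total utility = 16 * 99 = 1584

1584


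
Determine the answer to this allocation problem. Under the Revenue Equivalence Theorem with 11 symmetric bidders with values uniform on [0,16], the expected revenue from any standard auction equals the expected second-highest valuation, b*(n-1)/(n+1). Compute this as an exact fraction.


Step 1: By Revenue Equivalence, expected revenue = b*(n-1)/(n+1)
Step 2: Substituting n = 11, b = 16
Step 3: Revenue = 16*(11-1)/(11+1) = 16*10/12
Step 4: Revenue = 160/12 = 40/3

40/3


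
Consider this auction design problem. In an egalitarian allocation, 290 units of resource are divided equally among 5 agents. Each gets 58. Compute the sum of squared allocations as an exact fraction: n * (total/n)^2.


Step 1: Each agent's share = 290/5 = 58
Step 2: Square of each share = (58)^2 = 3364
Step 3: Sum of squares = 5 * 3364 = 16820

16820


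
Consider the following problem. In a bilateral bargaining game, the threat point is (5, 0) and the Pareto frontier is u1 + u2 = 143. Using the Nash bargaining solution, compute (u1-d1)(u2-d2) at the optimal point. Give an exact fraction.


Step 1: The Nash solution splits surplus symmetrically above the disagreement point
Step 2: u1 = (total + d1 - d2)/2 = (143 + 5 - 0)/2 = 74
Step 3: u2 = (total - d1 + d2)/2 = (143 - 5 + 0)/2 = 69
Step 4: Nash product = (74 - 5) * (69 - 0)
Step 5: = 69 * 69 = 4761

4761


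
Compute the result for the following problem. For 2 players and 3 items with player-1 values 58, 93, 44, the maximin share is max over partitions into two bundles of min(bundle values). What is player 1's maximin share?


Step 1: Item values = 58, 93, 44
Step 2: Enumerate all 2-bundle partitions and take the smaller bundle:
  Partition 1: {58} vs {93,44} -> bundles 58, 137; min = 58
  Partition 2: {93} vs {58,44} -> bundles 93, 102; min = 93
  Partition 3: {44} vs {58,93} -> bundles 44, 151; min = 44
Step 3: MMS = max(58, 93, 44) = 93

93


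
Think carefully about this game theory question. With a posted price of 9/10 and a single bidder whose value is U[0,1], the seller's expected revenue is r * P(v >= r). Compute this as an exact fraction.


Step 1: Posted price r = 9/10, value support [0,1]
Step 2: P(v >= r) = (1 - 9/10)/1 = 1/10
Step 3: Expected revenue = r * P(v >= r) = 9/10 * 1/10
Step 4: Revenue = 9/100

9/100


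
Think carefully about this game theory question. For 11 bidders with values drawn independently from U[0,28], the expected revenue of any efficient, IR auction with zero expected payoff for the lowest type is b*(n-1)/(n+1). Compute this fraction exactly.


Step 1: By Revenue Equivalence, expected revenue = b*(n-1)/(n+1)
Step 2: Substituting n = 11, b = 28
Step 3: Revenue = 28*(11-1)/(11+1) = 28*10/12
Step 4: Revenue = 280/12 = 70/3

70/3


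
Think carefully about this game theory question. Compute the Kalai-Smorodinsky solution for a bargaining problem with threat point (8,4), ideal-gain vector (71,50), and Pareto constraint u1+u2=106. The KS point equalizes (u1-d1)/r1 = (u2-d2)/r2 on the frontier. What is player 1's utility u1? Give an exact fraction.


Step 1: At the KS point, (u1-d1)/r1 = (u2-d2)/r2 = t and u1+u2 = 106
Step 2: u1 = d1 + r1*t and u2 = d2 + r2*t, so (d1 + r1*t) + (d2 + r2*t) = 106
Step 3: t = (106 - 8 - 4)/(71 + 50) = 94/121
Step 4: u1 = d1 + r1*t = 8 + 71 * 94/121 = 7642/121
Step 5: (Check: u2 = d2 + r2*t = 5184/121; u1+u2 = 7642/121 + 5184/121 = 106, on the frontier.)

7642/121


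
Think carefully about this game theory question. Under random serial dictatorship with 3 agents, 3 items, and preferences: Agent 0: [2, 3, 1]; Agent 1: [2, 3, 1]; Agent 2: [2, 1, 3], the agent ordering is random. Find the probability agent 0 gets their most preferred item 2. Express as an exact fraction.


Step 1: Agent 0 wants item 2
Step 2: There are 6 possible orderings of agents
Step 3: In 2 orderings, agent 0 gets item 2
Step 4: Probability = 2/6 = 1/3

1/3


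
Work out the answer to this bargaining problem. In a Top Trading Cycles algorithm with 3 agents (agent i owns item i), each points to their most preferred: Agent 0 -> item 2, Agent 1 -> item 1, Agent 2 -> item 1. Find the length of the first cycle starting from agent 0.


Step 1: Trace the pointer graph from agent 0: 0 -> 2 -> 1 -> 1
Step 2: A cycle is detected when we revisit agent 1
Step 3: The cycle is: 1 -> 1
Step 4: Cycle length = 1

1


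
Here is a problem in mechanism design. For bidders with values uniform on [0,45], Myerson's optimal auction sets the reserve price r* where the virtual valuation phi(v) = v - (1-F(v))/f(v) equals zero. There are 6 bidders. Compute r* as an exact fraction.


Step 1: For U[0,45], F(v) = v/45 and f(v) = 1/45
Step 2: phi(v) = v - (1 - v/45)/(1/45) = v - (45 - v) = 2v - 45
Step 3: Set phi(r*) = 0: 2r* - 45 = 0
Step 4: r* = 45/2 (the number of bidders n = 6 does not enter)

45/2


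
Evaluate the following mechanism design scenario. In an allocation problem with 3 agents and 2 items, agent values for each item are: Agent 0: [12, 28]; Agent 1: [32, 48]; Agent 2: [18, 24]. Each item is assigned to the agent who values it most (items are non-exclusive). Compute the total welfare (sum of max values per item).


Step 1: For each item, find the maximum value among all agents.
Step 2: Item 0 -> Agent 1 (value 32)
Step 3: Item 1 -> Agent 1 (value 48)
Step 4: Total welfare = 32 + 48 = 80

80


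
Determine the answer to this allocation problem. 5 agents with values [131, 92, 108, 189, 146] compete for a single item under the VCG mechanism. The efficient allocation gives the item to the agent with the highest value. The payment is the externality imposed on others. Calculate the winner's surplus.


Step 1: The winner is the agent with the highest value: agent 3 with value 189
Step 2: Values of other agents: [131, 92, 108, 146]
Step 3: VCG payment = max of others' values = 146
Step 4: Surplus = 189 - 146 = 43

43


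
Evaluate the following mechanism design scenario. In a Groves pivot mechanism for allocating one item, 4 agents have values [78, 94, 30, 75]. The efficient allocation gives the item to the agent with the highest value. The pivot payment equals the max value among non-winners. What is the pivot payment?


Step 1: The efficient winner is agent 1 with value 94
Step 2: Other agents' values: [78, 30, 75]
Step 3: Pivot payment = max(others) = 78
Step 4: The winner pays 78

78


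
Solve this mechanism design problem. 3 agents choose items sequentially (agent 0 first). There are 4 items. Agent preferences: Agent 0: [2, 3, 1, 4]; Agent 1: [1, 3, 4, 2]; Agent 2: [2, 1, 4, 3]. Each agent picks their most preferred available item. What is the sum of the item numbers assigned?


Step 1: Agent 0 picks item 2
Step 2: Agent 1 picks item 1
Step 3: Agent 2 picks item 4
Step 4: Sum = 2 + 1 + 4 = 7

7


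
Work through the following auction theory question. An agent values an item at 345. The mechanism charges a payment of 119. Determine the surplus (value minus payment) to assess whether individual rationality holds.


Step 1: Surplus = value - payment = 345 - 119 = 226
Step 2: IR is satisfied (surplus >= 0)

226


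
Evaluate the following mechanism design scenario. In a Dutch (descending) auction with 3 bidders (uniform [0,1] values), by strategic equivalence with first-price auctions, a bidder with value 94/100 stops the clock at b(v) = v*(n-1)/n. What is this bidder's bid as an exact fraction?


Step 1: Dutch auctions are strategically equivalent to first-price auctions
Step 2: The equilibrium bid is b(v) = v*(n-1)/n
Step 3: b = 47/50 * 2/3
Step 4: b = 47/75

47/75


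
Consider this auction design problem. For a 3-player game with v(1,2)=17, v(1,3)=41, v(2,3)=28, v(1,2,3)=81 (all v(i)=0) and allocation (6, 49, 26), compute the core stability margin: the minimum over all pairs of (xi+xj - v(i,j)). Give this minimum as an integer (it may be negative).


Step 1: Slack for coalition (1,2): x1+x2 - v12 = 55 - 17 = 38
Step 2: Slack for coalition (1,3): x1+x3 - v13 = 32 - 41 = -9
Step 3: Slack for coalition (2,3): x2+x3 - v23 = 75 - 28 = 47
Step 4: Minimum slack = min(38, -9, 47) = -9, attained by (1,3); coalition (1,3) can block (slack < 0), so the allocation is not in the core

-9


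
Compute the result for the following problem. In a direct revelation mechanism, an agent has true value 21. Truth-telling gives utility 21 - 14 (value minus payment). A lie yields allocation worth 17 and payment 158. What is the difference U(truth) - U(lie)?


Step 1: U(truth) = value - payment = 21 - 14 = 7
Step 2: U(lie) = allocation - payment = 17 - 158 = -141
Step 3: IC gap = 7 - (-141) = 148

148


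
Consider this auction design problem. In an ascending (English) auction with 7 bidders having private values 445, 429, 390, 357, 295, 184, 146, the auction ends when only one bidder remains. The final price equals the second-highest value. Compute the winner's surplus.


Step 1: Identify the highest value: 445
Step 2: Identify the second-highest value: 429
Step 3: The final price = second-highest value = 429
Step 4: Surplus = 445 - 429 = 16

16


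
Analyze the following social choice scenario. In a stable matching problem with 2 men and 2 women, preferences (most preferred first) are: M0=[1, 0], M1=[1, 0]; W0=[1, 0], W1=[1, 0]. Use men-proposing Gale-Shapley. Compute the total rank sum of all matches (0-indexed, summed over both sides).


Step 1: Run Gale-Shapley (men propose, women hold best offer):
  M0 proposes to W1; she accepts
  M1 proposes to W1; she switches from M0
  M0 proposes to W0; she accepts
Step 2: Final matching: W0-M0, W1-M1
Step 3: 0-indexed ranks (man's rank of his match, then woman's): 1 + 1 + 0 + 0
Step 4: Total rank sum = 2

2


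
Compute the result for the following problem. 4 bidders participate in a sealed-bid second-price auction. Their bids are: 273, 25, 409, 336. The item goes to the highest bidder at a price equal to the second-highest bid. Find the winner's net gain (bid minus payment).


Step 1: Sort bids in descending order: 409, 336, 273, 25
Step 2: The winning bid is the highest: 409
Step 3: The payment equals the second-highest bid: 336
Step 4: Surplus = winner's bid - payment = 409 - 336 = 73

73


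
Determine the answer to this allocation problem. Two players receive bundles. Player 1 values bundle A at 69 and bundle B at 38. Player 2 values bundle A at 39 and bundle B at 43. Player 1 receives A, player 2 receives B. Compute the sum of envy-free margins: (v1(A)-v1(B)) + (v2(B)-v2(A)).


Step 1: Player 1's margin = v1(A) - v1(B) = 69 - 38 = 31
Step 2: Player 2's margin = v2(B) - v2(A) = 43 - 39 = 4
Step 3: Total margin = 31 + 4 = 35

35


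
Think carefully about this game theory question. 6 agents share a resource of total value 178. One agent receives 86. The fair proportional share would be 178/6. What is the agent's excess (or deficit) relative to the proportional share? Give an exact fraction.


Step 1: Proportional share = 178/6 = 89/3
Step 2: Agent's actual allocation = 86
Step 3: Excess = 86 - 89/3 = 169/3

169/3


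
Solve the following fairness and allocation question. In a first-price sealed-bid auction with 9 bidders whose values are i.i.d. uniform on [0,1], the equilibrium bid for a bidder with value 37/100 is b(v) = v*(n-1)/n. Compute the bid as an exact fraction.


Step 1: The symmetric BNE bidding function is b(v) = v * (n-1) / n
Step 2: Substitute v = 37/100 and n = 9
Step 3: b = 37/100 * 8/9
Step 4: b = 74/225

74/225


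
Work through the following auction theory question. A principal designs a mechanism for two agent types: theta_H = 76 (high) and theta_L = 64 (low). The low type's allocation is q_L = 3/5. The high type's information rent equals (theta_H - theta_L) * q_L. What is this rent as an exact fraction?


Step 1: theta_H - theta_L = 76 - 64 = 12
Step 2: Information rent = (theta_H - theta_L) * q_L
Step 3: = 12 * 3/5
Step 4: = 36/5

36/5


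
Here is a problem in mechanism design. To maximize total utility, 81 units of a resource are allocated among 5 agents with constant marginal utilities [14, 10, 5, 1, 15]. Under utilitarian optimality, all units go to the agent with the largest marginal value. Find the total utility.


Step 1: The marginal utilities are [14, 10, 5, 1, 15]
Step 2: The highest marginal utility is 15
Step 3: All 81 units go to that agent
Step 4: Total utility = 15 * 81 = 1215

1215


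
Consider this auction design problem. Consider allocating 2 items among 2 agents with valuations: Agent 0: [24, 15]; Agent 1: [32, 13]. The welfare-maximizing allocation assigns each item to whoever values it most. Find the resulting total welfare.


Step 1: For each item, find the maximum value among all agents.
Step 2: Item 0 -> Agent 1 (value 32)
Step 3: Item 1 -> Agent 0 (value 15)
Step 4: Total welfare = 32 + 15 = 47

47


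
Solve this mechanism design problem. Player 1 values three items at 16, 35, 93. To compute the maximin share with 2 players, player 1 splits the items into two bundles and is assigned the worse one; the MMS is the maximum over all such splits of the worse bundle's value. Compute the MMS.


Step 1: Item values = 16, 35, 93
Step 2: Enumerate all 2-bundle partitions and take the smaller bundle:
  Partition 1: {16} vs {35,93} -> bundles 16, 128; min = 16
  Partition 2: {35} vs {16,93} -> bundles 35, 109; min = 35
  Partition 3: {93} vs {16,35} -> bundles 93, 51; min = 51
Step 3: MMS = max(16, 35, 51) = 51

51


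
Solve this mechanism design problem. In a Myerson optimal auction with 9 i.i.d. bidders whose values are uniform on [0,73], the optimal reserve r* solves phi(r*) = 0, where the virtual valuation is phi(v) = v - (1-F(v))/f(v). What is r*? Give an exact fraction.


Step 1: For U[0,73], F(v) = v/73 and f(v) = 1/73
Step 2: phi(v) = v - (1 - v/73)/(1/73) = v - (73 - v) = 2v - 73
Step 3: Set phi(r*) = 0: 2r* - 73 = 0
Step 4: r* = 73/2 (the number of bidders n = 9 does not enter)

73/2


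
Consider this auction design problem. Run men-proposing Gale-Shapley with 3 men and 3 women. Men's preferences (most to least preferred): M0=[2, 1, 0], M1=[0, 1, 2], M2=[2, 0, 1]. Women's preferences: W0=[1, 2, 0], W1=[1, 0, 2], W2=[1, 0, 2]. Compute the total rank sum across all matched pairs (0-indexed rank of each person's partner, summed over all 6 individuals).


Step 1: Run Gale-Shapley (men propose, women hold best offer):
  M0 proposes to W2; she accepts
  M1 proposes to W0; she accepts
  M2 proposes to W2; rejected
  M2 proposes to W0; rejected
  M2 proposes to W1; she accepts
Step 2: Final matching: W0-M1, W1-M2, W2-M0
Step 3: 0-indexed ranks (man's rank of his match, then woman's): 0 + 0 + 2 + 2 + 0 + 1
Step 4: Total rank sum = 5

5


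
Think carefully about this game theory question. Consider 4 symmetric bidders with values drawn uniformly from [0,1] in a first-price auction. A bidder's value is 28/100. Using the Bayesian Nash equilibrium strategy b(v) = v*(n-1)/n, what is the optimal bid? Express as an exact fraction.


Step 1: The symmetric BNE bidding function is b(v) = v * (n-1) / n
Step 2: Substitute v = 7/25 and n = 4
Step 3: b = 7/25 * 3/4
Step 4: b = 21/100

21/100


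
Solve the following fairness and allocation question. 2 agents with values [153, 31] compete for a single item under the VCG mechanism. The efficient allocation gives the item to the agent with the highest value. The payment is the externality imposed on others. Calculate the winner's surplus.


Step 1: The winner is the agent with the highest value: agent 0 with value 153
Step 2: Values of other agents: [31]
Step 3: VCG payment = max of others' values = 31
Step 4: Surplus = 153 - 31 = 122

122


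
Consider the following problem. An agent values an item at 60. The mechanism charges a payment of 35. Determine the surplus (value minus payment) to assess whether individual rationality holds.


Step 1: Surplus = value - payment = 60 - 35 = 25
Step 2: IR is satisfied (surplus >= 0)

25


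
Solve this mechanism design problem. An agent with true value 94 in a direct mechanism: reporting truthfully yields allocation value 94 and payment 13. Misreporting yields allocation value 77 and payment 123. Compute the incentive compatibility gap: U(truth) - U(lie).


Step 1: U(truth) = value - payment = 94 - 13 = 81
Step 2: U(lie) = allocation - payment = 77 - 123 = -46
Step 3: IC gap = 81 - (-46) = 127

127


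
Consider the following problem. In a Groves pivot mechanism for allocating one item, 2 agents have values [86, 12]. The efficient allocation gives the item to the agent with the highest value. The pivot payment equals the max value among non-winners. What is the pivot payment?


Step 1: The efficient winner is agent 0 with value 86
Step 2: Other agents' values: [12]
Step 3: Pivot payment = max(others) = 12
Step 4: The winner pays 12

12


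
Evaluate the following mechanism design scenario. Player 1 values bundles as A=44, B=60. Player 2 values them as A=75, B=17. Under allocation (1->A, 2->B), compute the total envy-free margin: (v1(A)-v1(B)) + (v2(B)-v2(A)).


Step 1: Player 1's margin = v1(A) - v1(B) = 44 - 60 = -16
Step 2: Player 2's margin = v2(B) - v2(A) = 17 - 75 = -58
Step 3: Total margin = -16 + -58 = -74

-74


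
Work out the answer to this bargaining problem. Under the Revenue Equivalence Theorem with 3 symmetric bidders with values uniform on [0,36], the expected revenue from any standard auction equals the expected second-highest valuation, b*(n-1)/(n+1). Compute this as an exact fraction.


Step 1: By Revenue Equivalence, expected revenue = b*(n-1)/(n+1)
Step 2: Substituting n = 3, b = 36
Step 3: Revenue = 36*(3-1)/(3+1) = 36*2/4
Step 4: Revenue = 72/4 = 18

18


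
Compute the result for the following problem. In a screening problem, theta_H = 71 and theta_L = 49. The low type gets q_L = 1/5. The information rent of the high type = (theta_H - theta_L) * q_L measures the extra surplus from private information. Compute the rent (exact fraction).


Step 1: theta_H - theta_L = 71 - 49 = 22
Step 2: Information rent = (theta_H - theta_L) * q_L
Step 3: = 22 * 1/5
Step 4: = 22/5

22/5


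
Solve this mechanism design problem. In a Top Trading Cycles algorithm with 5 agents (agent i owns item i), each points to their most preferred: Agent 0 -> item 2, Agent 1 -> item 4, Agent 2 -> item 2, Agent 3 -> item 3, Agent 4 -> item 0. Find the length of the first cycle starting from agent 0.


Step 1: Trace the pointer graph from agent 0: 0 -> 2 -> 2
Step 2: A cycle is detected when we revisit agent 2
Step 3: The cycle is: 2 -> 2
Step 4: Cycle length = 1

1


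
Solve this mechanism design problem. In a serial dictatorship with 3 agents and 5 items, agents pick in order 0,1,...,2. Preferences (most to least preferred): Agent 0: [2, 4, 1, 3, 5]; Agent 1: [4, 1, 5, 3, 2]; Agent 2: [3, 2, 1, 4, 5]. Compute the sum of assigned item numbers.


Step 1: Agent 0 picks item 2
Step 2: Agent 1 picks item 4
Step 3: Agent 2 picks item 3
Step 4: Sum = 2 + 4 + 3 = 9

9


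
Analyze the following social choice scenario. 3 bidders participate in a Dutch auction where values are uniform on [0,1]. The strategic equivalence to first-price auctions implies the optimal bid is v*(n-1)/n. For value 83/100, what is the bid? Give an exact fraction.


Step 1: Dutch auctions are strategically equivalent to first-price auctions
Step 2: The equilibrium bid is b(v) = v*(n-1)/n
Step 3: b = 83/100 * 2/3
Step 4: b = 83/150

83/150


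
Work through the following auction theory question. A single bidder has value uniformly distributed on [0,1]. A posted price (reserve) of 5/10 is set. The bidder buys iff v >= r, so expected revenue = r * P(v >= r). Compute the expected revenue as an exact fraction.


Step 1: Posted price r = 1/2, value support [0,1]
Step 2: P(v >= r) = (1 - 1/2)/1 = 1/2
Step 3: Expected revenue = r * P(v >= r) = 1/2 * 1/2
Step 4: Revenue = 1/4

1/4


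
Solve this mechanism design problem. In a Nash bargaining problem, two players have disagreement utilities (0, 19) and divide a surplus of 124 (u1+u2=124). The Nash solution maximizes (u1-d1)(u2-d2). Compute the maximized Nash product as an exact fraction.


Step 1: The Nash solution splits surplus symmetrically above the disagreement point
Step 2: u1 = (total + d1 - d2)/2 = (124 + 0 - 19)/2 = 105/2
Step 3: u2 = (total - d1 + d2)/2 = (124 - 0 + 19)/2 = 143/2
Step 4: Nash product = (105/2 - 0) * (143/2 - 19)
Step 5: = 105/2 * 105/2 = 11025/4

11025/4


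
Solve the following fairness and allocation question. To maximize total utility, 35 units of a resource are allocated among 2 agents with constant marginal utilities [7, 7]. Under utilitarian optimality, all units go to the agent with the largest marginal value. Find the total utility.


Step 1: The marginal utilities are [7, 7]
Step 2: The highest marginal utility is 7
Step 3: All 35 units go to that agent
Step 4: Total utility = 7 * 35 = 245

245


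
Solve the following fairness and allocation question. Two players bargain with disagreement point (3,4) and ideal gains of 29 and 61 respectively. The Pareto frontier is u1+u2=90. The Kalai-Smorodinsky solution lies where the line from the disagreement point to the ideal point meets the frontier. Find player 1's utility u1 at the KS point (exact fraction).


Step 1: At the KS point, (u1-d1)/r1 = (u2-d2)/r2 = t and u1+u2 = 90
Step 2: u1 = d1 + r1*t and u2 = d2 + r2*t, so (d1 + r1*t) + (d2 + r2*t) = 90
Step 3: t = (90 - 3 - 4)/(29 + 61) = 83/90
Step 4: u1 = d1 + r1*t = 3 + 29 * 83/90 = 2677/90
Step 5: (Check: u2 = d2 + r2*t = 5423/90; u1+u2 = 2677/90 + 5423/90 = 90, on the frontier.)

2677/90


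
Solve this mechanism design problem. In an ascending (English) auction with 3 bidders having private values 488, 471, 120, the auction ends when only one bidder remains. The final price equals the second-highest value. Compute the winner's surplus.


Step 1: Identify the highest value: 488
Step 2: Identify the second-highest value: 471
Step 3: The final price = second-highest value = 471
Step 4: Surplus = 488 - 471 = 17

17


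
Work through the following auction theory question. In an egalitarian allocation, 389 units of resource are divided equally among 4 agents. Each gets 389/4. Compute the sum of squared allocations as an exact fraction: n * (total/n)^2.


Step 1: Each agent's share = 389/4
Step 2: Square of each share = (389/4)^2 = 151321/16
Step 3: Sum of squares = 4 * 151321/16 = 151321/4

151321/4


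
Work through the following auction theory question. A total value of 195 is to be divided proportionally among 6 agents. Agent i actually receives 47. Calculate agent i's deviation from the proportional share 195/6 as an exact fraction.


Step 1: Proportional share = 195/6 = 65/2
Step 2: Agent's actual allocation = 47
Step 3: Excess = 47 - 65/2 = 29/2

29/2


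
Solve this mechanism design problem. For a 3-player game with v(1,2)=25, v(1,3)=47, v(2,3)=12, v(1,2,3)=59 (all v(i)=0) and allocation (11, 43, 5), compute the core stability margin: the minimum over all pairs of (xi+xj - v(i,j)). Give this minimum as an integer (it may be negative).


Step 1: Slack for coalition (1,2): x1+x2 - v12 = 54 - 25 = 29
Step 2: Slack for coalition (1,3): x1+x3 - v13 = 16 - 47 = -31
Step 3: Slack for coalition (2,3): x2+x3 - v23 = 48 - 12 = 36
Step 4: Minimum slack = min(29, -31, 36) = -31, attained by (1,3); coalition (1,3) can block (slack < 0), so the allocation is not in the core

-31


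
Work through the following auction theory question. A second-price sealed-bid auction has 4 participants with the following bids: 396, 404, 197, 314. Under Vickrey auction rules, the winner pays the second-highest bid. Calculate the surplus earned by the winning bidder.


Step 1: Sort bids in descending order: 404, 396, 314, 197
Step 2: The winning bid is the highest: 404
Step 3: The payment equals the second-highest bid: 396
Step 4: Surplus = winner's bid - payment = 404 - 396 = 8

8
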